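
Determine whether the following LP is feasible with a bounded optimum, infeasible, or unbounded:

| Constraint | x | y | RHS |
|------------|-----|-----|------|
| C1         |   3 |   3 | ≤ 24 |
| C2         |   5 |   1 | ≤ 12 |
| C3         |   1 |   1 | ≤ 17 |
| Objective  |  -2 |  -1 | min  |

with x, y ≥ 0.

Feasible with a bounded optimal solution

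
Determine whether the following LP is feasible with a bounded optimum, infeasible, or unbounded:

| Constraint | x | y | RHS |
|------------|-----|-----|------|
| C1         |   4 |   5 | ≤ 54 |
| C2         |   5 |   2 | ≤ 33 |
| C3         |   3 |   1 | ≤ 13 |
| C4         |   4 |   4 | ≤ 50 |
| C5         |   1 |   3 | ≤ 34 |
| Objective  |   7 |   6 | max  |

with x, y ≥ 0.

Feasible with a bounded optimal solution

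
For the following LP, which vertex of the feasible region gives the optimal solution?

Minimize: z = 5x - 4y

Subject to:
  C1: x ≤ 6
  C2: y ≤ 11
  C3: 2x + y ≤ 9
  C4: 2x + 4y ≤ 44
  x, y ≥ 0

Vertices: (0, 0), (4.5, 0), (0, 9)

Evaluate the objective at each vertex of the feasible region:
  z(0, 0) = 0
  z(4.5, 0) = 22.5
  z(0, 9) = -36  ←
The minimum is at x = 0, y = 9.

(0, 9)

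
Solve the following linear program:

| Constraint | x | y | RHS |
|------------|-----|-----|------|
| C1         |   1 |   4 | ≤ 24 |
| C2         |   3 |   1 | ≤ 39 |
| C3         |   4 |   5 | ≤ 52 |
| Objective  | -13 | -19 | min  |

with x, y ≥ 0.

Evaluate the objective at each vertex of the feasible region:
  z(0, 0) = 0
  z(13, 0) = -169
  z(8, 4) = -180  ←
  z(0, 6) = -114
The minimum is at x = 8, y = 4.

x = 8, y = 4, z = -180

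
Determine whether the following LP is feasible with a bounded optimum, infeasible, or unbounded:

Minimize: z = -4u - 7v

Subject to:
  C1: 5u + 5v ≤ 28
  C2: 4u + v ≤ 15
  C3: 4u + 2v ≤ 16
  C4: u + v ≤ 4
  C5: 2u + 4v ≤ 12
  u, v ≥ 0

Feasible with a bounded optimal solution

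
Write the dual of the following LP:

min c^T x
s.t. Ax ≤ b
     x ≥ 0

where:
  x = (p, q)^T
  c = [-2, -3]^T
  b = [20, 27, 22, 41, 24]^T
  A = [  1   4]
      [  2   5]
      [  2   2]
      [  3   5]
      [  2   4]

Primal min cᵀx s.t. Ax ≤ b, x ≥ 0  →  Dual max −bᵀy s.t. Aᵀy ≥ −c, y ≥ 0.

Maximize: z = -20y1 - 27y2 - 22y3 - 41y4 - 24y5

Subject to:
  y1 + 2y2 + 2y3 + 3y4 + 2y5 ≥ 2
  4y1 + 5y2 + 2y3 + 5y4 + 4y5 ≥ 3
  y1, y2, y3, y4, y5 ≥ 0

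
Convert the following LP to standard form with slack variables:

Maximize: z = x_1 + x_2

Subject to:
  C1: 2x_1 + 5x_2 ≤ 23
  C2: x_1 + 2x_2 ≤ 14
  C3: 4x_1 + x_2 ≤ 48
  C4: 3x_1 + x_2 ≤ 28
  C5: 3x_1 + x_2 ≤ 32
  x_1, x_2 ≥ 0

max z = x_1 + x_2

s.t.
  2x_1 + 5x_2 + s1 = 23
  x_1 + 2x_2 + s2 = 14
  4x_1 + x_2 + s3 = 48
  3x_1 + x_2 + s4 = 28
  3x_1 + x_2 + s5 = 32
  x_1, x_2, s1, s2, s3, s4, s5 ≥ 0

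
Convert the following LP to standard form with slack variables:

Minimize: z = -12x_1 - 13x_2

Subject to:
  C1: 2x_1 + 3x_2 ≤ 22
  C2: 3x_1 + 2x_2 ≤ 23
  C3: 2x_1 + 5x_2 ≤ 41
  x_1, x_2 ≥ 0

min z = -12x_1 - 13x_2

s.t.
  2x_1 + 3x_2 + s1 = 22
  3x_1 + 2x_2 + s2 = 23
  2x_1 + 5x_2 + s3 = 41
  x_1, x_2, s1, s2, s3 ≥ 0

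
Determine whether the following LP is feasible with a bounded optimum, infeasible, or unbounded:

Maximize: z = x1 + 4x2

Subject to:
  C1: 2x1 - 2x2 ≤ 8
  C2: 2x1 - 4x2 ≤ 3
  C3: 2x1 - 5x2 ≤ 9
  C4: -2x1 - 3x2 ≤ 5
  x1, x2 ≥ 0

Unbounded (objective can increase without bound)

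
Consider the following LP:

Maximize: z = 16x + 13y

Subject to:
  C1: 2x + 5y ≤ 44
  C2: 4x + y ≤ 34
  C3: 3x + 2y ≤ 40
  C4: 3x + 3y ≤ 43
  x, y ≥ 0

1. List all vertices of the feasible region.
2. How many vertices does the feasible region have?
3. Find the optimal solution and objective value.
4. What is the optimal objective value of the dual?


1. (0, 0), (8.5, 0), (7, 6), (0, 8.8)
2. 4
3. x = 7, y = 6, z = 190
4. 190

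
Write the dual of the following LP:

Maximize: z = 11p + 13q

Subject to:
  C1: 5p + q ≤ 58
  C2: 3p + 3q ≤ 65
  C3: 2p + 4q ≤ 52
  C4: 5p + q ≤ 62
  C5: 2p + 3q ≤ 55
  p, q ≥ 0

Primal max cᵀx s.t. Ax ≤ b, x ≥ 0  →  Dual min bᵀy s.t. Aᵀy ≥ c, y ≥ 0.

Minimize: z = 58y1 + 65y2 + 52y3 + 62y4 + 55y5

Subject to:
  5y1 + 3y2 + 2y3 + 5y4 + 2y5 ≥ 11
  y1 + 3y2 + 4y3 + y4 + 3y5 ≥ 13
  y1, y2, y3, y4, y5 ≥ 0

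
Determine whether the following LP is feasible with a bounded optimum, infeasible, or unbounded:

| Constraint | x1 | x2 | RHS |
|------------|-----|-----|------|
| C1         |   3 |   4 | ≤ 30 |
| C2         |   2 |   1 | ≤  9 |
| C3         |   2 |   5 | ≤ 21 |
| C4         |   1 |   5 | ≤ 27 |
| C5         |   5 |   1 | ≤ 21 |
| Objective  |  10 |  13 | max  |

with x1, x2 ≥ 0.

Feasible with a bounded optimal solution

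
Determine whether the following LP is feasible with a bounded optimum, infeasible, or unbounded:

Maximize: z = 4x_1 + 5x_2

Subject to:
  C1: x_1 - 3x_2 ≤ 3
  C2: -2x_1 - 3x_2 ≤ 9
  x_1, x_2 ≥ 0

Unbounded (objective can increase without bound)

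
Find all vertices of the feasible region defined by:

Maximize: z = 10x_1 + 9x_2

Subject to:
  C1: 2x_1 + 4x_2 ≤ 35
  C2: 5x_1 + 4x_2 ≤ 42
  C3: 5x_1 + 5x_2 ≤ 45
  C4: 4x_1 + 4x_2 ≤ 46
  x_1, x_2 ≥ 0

(0, 0), (8.4, 0), (6, 3), (0.5, 8.5), (0, 8.75)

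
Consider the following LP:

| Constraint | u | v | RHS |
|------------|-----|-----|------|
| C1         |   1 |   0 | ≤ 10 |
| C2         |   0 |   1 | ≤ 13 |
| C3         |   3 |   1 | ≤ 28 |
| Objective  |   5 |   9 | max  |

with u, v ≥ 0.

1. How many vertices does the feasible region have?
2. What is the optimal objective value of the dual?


1. 4
2. 142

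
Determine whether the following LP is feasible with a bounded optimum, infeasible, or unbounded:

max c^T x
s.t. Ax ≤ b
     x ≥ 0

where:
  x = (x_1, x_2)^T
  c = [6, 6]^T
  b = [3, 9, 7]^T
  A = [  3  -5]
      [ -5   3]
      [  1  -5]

Unbounded (objective can increase without bound)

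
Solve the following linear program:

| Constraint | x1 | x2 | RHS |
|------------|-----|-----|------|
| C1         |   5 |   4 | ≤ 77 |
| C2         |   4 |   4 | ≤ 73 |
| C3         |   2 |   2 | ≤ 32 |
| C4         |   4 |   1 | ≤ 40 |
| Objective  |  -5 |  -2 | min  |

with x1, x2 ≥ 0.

Evaluate the objective at each vertex of the feasible region:
  z(0, 0) = 0
  z(10, 0) = -50
  z(8, 8) = -56  ←
  z(0, 16) = -32
The minimum is at x1 = 8, x2 = 8.

x1 = 8, x2 = 8, z = -56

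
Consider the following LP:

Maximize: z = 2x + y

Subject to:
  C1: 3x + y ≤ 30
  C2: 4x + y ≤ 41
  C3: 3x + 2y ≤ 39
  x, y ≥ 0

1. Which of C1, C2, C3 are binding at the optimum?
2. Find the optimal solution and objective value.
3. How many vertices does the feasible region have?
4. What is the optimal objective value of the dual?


1. C1, C3
2. x = 7, y = 9, z = 23
3. 4
4. 23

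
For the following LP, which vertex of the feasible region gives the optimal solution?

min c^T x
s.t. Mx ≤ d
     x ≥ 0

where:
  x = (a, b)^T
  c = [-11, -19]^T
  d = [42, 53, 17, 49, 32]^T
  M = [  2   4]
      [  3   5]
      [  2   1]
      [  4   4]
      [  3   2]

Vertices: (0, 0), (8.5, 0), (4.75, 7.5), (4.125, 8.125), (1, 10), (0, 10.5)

Evaluate the objective at each vertex of the feasible region:
  z(0, 0) = 0
  z(8.5, 0) = -93.5
  z(4.75, 7.5) = -194.8
  z(4.125, 8.125) = -199.8
  z(1, 10) = -201  ←
  z(0, 10.5) = -199.5
The minimum is at a = 1, b = 10.

(1, 10)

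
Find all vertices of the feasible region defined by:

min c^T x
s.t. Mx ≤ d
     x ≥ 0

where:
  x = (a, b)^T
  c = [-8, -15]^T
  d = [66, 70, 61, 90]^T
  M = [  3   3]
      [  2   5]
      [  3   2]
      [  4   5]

(0, 0), (20.33, 0), (17.86, 3.714), (10, 10), (0, 14)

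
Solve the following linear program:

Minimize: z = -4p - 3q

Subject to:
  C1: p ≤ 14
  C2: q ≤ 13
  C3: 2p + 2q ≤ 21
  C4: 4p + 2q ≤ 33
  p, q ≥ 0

Evaluate the objective at each vertex of the feasible region:
  z(0, 0) = 0
  z(8.25, 0) = -33
  z(6, 4.5) = -37.5  ←
  z(0, 10.5) = -31.5
The minimum is at p = 6, q = 4.5.

p = 6, q = 4.5, z = -37.5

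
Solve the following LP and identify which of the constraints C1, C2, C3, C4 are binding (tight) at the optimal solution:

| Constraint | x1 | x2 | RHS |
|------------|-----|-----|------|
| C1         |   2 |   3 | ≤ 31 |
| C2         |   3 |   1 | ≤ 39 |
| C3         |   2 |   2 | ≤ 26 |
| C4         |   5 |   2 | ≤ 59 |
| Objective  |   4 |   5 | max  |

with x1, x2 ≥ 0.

At x1 = 8, x2 = 5, compute slack b - a·x for each constraint:
  C1: 31 − 31 = 0  (binding)
  C2: 39 − 29 = 10  (slack)
  C3: 26 − 26 = 0  (binding)
  C4: 59 − 50 = 9  (slack)

Optimal: x1 = 8, x2 = 5
Binding: C1, C3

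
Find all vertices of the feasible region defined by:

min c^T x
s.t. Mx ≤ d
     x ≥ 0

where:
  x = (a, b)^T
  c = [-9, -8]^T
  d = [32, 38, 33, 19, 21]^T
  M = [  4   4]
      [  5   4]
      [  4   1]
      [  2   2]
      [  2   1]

(0, 0), (7.6, 0), (6, 2), (0, 8)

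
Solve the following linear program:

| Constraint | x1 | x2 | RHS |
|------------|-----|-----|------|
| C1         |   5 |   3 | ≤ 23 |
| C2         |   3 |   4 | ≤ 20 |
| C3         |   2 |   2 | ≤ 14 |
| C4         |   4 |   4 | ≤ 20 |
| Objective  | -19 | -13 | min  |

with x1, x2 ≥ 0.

Evaluate the objective at each vertex of the feasible region:
  z(0, 0) = 0
  z(4.6, 0) = -87.4
  z(4, 1) = -89  ←
  z(0, 5) = -65
The minimum is at x1 = 4, x2 = 1.

x1 = 4, x2 = 1, z = -89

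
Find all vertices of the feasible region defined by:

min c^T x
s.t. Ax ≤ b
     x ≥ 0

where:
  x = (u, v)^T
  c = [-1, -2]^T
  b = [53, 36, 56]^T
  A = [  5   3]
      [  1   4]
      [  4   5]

(0, 0), (10.6, 0), (7.462, 5.231), (4, 8), (0, 9)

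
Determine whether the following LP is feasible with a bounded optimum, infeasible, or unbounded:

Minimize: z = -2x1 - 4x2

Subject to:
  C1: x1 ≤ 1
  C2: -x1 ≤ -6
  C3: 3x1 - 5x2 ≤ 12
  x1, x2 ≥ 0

Infeasible (no feasible solution exists)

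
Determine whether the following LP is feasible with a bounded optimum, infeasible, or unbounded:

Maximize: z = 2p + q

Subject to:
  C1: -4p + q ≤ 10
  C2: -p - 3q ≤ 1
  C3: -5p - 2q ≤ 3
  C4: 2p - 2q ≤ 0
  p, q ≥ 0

Unbounded (objective can increase without bound)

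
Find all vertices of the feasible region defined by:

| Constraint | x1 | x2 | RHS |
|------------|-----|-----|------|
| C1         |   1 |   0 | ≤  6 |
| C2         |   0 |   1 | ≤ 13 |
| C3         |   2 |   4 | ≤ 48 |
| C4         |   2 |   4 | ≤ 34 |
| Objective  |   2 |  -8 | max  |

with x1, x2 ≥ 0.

(0, 0), (6, 0), (6, 5.5), (0, 8.5)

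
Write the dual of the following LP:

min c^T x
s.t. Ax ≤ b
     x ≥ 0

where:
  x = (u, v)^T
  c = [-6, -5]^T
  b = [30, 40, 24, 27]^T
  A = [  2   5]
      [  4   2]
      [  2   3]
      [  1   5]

Primal min cᵀx s.t. Ax ≤ b, x ≥ 0  →  Dual max −bᵀy s.t. Aᵀy ≥ −c, y ≥ 0.

Maximize: z = -30y1 - 40y2 - 24y3 - 27y4

Subject to:
  2y1 + 4y2 + 2y3 + y4 ≥ 6
  5y1 + 2y2 + 3y3 + 5y4 ≥ 5
  y1, y2, y3, y4 ≥ 0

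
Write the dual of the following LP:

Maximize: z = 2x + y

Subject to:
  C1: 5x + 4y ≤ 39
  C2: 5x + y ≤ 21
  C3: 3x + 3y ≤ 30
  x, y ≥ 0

Primal max cᵀx s.t. Ax ≤ b, x ≥ 0  →  Dual min bᵀy s.t. Aᵀy ≥ c, y ≥ 0.

Minimize: z = 39y1 + 21y2 + 30y3

Subject to:
  5y1 + 5y2 + 3y3 ≥ 2
  4y1 + y2 + 3y3 ≥ 1
  y1, y2, y3 ≥ 0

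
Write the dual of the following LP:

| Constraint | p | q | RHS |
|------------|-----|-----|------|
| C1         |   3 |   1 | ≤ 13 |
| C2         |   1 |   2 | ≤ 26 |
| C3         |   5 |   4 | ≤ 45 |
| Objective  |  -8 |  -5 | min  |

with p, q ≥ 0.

Primal min cᵀx s.t. Ax ≤ b, x ≥ 0  →  Dual max −bᵀy s.t. Aᵀy ≥ −c, y ≥ 0.

Maximize: z = -13y1 - 26y2 - 45y3

Subject to:
  3y1 + y2 + 5y3 ≥ 8
  y1 + 2y2 + 4y3 ≥ 5
  y1, y2, y3 ≥ 0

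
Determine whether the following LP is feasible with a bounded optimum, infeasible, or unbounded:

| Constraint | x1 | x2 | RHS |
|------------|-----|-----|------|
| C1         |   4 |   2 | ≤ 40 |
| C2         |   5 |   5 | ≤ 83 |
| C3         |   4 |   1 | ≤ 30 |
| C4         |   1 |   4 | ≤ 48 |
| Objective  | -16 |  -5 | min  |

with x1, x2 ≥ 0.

Feasible with a bounded optimal solution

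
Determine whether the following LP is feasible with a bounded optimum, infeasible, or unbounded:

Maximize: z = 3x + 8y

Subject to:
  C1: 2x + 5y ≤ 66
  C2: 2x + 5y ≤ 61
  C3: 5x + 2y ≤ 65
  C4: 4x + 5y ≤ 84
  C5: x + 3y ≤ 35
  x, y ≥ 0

Feasible with a bounded optimal solution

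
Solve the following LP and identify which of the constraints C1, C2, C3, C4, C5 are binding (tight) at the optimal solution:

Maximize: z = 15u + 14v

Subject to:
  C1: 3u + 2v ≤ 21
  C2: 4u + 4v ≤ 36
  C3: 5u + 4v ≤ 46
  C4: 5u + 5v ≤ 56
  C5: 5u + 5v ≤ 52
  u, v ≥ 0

At u = 3, v = 6, compute slack b - a·x for each constraint:
  C1: 21 − 21 = 0  (binding)
  C2: 36 − 36 = 0  (binding)
  C3: 46 − 39 = 7  (slack)
  C4: 56 − 45 = 11  (slack)
  C5: 52 − 45 = 7  (slack)

Optimal: u = 3, v = 6
Binding: C1, C2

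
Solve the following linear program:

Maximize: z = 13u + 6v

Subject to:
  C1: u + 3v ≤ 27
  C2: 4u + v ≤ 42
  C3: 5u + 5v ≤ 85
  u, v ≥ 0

Evaluate the objective at each vertex of the feasible region:
  z(0, 0) = 0
  z(10.5, 0) = 136.5
  z(9, 6) = 153  ←
  z(0, 9) = 54
The maximum is at u = 9, v = 6.

u = 9, v = 6, z = 153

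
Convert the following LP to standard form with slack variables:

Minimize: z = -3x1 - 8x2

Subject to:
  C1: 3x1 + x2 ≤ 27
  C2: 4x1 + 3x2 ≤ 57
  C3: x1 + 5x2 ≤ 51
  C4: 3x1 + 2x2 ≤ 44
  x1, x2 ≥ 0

min z = -3x1 - 8x2

s.t.
  3x1 + x2 + s1 = 27
  4x1 + 3x2 + s2 = 57
  x1 + 5x2 + s3 = 51
  3x1 + 2x2 + s4 = 44
  x1, x2, s1, s2, s3, s4 ≥ 0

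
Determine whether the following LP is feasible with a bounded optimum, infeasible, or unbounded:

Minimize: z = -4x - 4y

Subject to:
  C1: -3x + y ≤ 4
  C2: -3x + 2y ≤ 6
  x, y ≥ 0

Unbounded (objective can decrease without bound)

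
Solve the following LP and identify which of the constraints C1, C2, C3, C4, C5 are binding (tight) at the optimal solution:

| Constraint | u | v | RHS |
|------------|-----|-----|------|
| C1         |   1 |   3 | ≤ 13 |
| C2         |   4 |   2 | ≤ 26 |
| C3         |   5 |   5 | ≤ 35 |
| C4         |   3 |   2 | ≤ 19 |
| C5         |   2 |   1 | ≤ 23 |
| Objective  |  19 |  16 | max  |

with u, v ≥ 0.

At u = 5, v = 2, compute slack b - a·x for each constraint:
  C1: 13 − 11 = 2  (slack)
  C2: 26 − 24 = 2  (slack)
  C3: 35 − 35 = 0  (binding)
  C4: 19 − 19 = 0  (binding)
  C5: 23 − 12 = 11  (slack)

Optimal: u = 5, v = 2
Binding: C3, C4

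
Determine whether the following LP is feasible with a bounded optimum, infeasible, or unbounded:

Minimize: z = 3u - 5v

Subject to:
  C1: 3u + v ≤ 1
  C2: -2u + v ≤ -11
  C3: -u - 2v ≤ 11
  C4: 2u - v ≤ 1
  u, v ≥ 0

Infeasible (no feasible solution exists)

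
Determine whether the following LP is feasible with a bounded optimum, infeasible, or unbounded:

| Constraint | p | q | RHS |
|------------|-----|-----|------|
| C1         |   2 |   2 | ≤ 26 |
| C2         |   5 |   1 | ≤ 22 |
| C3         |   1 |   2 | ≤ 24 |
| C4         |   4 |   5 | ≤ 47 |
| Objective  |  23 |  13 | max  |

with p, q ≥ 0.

Feasible with a bounded optimal solution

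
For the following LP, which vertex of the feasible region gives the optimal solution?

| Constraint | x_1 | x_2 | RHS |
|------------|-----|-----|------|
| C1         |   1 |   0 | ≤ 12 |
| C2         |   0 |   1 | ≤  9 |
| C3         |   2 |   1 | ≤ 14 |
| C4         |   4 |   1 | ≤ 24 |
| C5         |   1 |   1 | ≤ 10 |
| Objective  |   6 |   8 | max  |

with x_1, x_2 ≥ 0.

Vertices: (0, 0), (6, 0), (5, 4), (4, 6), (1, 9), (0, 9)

Evaluate the objective at each vertex of the feasible region:
  z(0, 0) = 0
  z(6, 0) = 36
  z(5, 4) = 62
  z(4, 6) = 72
  z(1, 9) = 78  ←
  z(0, 9) = 72
The maximum is at x_1 = 1, x_2 = 9.

(1, 9)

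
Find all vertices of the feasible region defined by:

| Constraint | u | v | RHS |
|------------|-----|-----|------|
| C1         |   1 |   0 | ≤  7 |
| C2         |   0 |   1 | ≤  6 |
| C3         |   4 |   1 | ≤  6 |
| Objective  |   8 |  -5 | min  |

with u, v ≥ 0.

(0, 0), (1.5, 0), (0, 6)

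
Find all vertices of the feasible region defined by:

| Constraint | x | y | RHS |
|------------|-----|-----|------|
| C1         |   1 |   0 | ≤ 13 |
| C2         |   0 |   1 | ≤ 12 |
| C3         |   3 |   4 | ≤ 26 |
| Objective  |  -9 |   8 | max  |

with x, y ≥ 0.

(0, 0), (8.667, 0), (0, 6.5)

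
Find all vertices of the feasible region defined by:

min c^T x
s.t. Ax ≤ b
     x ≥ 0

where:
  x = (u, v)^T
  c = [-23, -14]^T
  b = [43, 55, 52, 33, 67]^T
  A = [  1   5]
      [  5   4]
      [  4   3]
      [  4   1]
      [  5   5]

(0, 0), (8.25, 0), (7, 5), (4.905, 7.619), (0, 8.6)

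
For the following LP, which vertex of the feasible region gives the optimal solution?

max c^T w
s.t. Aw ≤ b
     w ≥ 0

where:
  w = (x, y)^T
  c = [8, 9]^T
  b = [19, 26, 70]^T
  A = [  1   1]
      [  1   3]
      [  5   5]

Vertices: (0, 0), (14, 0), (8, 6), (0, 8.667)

Evaluate the objective at each vertex of the feasible region:
  z(0, 0) = 0
  z(14, 0) = 112
  z(8, 6) = 118  ←
  z(0, 8.667) = 78
The maximum is at x = 8, y = 6.

(8, 6)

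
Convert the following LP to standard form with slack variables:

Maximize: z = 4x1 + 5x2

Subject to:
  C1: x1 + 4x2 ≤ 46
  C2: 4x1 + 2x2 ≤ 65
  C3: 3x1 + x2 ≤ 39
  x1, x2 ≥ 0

max z = 4x1 + 5x2

s.t.
  x1 + 4x2 + s1 = 46
  4x1 + 2x2 + s2 = 65
  3x1 + x2 + s3 = 39
  x1, x2, s1, s2, s3 ≥ 0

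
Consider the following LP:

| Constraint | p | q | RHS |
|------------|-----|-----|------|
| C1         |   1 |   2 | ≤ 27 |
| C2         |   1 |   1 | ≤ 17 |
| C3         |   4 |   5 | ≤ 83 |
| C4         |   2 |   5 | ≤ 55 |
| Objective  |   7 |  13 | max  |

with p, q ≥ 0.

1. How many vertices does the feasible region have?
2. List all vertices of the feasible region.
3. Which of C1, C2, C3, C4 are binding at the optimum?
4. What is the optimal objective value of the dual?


1. 4
2. (0, 0), (17, 0), (10, 7), (0, 11)
3. C2, C4
4. 161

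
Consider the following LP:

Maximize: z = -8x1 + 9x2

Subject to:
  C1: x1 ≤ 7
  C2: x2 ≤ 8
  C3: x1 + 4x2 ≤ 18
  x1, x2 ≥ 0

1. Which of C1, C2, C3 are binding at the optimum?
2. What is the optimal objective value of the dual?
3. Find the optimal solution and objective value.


1. C3
2. 40.5
3. x1 = 0, x2 = 4.5, z = 40.5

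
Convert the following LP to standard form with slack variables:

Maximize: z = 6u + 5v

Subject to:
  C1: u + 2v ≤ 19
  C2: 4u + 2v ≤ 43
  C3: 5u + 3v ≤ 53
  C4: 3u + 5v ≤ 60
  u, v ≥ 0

max z = 6u + 5v

s.t.
  u + 2v + s1 = 19
  4u + 2v + s2 = 43
  5u + 3v + s3 = 53
  3u + 5v + s4 = 60
  u, v, s1, s2, s3, s4 ≥ 0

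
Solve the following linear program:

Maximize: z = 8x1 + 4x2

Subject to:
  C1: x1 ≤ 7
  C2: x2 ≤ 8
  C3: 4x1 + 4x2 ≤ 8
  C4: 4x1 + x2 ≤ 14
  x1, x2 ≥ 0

Evaluate the objective at each vertex of the feasible region:
  z(0, 0) = 0
  z(2, 0) = 16  ←
  z(0, 2) = 8
The maximum is at x1 = 2, x2 = 0.

x1 = 2, x2 = 0, z = 16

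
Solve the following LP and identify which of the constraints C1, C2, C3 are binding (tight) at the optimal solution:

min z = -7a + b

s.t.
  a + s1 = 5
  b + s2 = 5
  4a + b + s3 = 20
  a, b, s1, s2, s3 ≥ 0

At a = 5, b = 0, compute slack b - a·x for each constraint:
  C1: 5 − 5 = 0  (binding)
  C2: 5 − 0 = 5  (slack)
  C3: 20 − 20 = 0  (binding)

Optimal: a = 5, b = 0
Binding: C1, C3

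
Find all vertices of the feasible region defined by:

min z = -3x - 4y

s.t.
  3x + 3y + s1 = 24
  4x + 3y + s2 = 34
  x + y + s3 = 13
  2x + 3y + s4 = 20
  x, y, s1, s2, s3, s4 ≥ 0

(0, 0), (8, 0), (4, 4), (0, 6.667)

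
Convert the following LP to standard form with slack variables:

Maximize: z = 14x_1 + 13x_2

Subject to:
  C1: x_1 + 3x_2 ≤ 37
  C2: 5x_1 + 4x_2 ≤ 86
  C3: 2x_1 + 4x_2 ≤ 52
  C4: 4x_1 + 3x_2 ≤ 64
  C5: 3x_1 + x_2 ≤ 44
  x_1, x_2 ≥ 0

max z = 14x_1 + 13x_2

s.t.
  x_1 + 3x_2 + s1 = 37
  5x_1 + 4x_2 + s2 = 86
  2x_1 + 4x_2 + s3 = 52
  4x_1 + 3x_2 + s4 = 64
  3x_1 + x_2 + s5 = 44
  x_1, x_2, s1, s2, s3, s4, s5 ≥ 0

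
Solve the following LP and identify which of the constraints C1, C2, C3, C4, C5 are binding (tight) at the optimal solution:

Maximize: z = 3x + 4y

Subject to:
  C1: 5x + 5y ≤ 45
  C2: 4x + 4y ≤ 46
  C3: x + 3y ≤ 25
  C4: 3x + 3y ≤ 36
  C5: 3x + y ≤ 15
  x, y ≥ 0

At x = 1, y = 8, compute slack b - a·x for each constraint:
  C1: 45 − 45 = 0  (binding)
  C2: 46 − 36 = 10  (slack)
  C3: 25 − 25 = 0  (binding)
  C4: 36 − 27 = 9  (slack)
  C5: 15 − 11 = 4  (slack)

Optimal: x = 1, y = 8
Binding: C1, C3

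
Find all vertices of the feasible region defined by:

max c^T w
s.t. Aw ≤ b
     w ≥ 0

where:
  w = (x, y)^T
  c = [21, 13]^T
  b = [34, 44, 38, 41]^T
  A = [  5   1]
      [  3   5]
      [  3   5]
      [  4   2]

(0, 0), (6.8, 0), (6, 4), (0, 7.6)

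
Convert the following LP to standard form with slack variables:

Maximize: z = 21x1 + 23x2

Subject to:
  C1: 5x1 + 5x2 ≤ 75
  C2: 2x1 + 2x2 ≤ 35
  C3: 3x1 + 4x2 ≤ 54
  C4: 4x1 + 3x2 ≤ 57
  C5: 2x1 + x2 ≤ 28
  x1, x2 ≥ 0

max z = 21x1 + 23x2

s.t.
  5x1 + 5x2 + s1 = 75
  2x1 + 2x2 + s2 = 35
  3x1 + 4x2 + s3 = 54
  4x1 + 3x2 + s4 = 57
  2x1 + x2 + s5 = 28
  x1, x2, s1, s2, s3, s4, s5 ≥ 0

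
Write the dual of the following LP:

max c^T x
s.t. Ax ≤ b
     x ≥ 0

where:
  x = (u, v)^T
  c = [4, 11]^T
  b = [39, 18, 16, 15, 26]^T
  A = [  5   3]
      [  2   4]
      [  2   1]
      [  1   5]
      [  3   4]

Primal max cᵀx s.t. Ax ≤ b, x ≥ 0  →  Dual min bᵀy s.t. Aᵀy ≥ c, y ≥ 0.

Minimize: z = 39y1 + 18y2 + 16y3 + 15y4 + 26y5

Subject to:
  5y1 + 2y2 + 2y3 + y4 + 3y5 ≥ 4
  3y1 + 4y2 + y3 + 5y4 + 4y5 ≥ 11
  y1, y2, y3, y4, y5 ≥ 0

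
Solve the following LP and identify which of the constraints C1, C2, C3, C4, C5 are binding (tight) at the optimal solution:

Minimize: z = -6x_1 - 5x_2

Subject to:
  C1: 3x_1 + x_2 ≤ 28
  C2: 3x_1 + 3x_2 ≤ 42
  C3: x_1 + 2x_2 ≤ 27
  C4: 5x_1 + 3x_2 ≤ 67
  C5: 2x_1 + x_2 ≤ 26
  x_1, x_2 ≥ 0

At x_1 = 7, x_2 = 7, compute slack b - a·x for each constraint:
  C1: 28 − 28 = 0  (binding)
  C2: 42 − 42 = 0  (binding)
  C3: 27 − 21 = 6  (slack)
  C4: 67 − 56 = 11  (slack)
  C5: 26 − 21 = 5  (slack)

Optimal: x_1 = 7, x_2 = 7
Binding: C1, C2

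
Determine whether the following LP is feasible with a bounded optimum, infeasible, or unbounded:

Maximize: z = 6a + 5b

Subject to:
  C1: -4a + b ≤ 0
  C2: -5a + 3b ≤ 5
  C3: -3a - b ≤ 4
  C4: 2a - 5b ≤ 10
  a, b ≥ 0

Unbounded (objective can increase without bound)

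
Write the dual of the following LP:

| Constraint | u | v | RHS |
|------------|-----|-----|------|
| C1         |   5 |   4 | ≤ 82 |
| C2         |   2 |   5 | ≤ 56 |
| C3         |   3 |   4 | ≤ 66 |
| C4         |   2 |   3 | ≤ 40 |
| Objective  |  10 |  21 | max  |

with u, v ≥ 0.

Primal max cᵀx s.t. Ax ≤ b, x ≥ 0  →  Dual min bᵀy s.t. Aᵀy ≥ c, y ≥ 0.

Minimize: z = 82y1 + 56y2 + 66y3 + 40y4

Subject to:
  5y1 + 2y2 + 3y3 + 2y4 ≥ 10
  4y1 + 5y2 + 4y3 + 3y4 ≥ 21
  y1, y2, y3, y4 ≥ 0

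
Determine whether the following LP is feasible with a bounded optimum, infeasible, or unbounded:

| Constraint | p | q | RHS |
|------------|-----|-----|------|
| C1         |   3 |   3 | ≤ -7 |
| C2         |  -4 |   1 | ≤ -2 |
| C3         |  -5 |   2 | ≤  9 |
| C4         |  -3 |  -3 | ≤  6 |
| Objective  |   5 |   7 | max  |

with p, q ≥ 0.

Infeasible (no feasible solution exists)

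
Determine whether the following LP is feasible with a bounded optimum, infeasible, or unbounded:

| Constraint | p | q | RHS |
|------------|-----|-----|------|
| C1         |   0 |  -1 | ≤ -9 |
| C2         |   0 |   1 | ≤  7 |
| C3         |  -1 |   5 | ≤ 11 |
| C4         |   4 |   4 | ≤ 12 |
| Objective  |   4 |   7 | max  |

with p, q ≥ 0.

Infeasible (no feasible solution exists)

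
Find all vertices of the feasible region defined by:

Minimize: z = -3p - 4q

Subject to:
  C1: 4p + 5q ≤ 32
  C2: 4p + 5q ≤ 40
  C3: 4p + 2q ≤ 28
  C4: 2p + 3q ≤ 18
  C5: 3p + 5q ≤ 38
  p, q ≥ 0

(0, 0), (7, 0), (6.333, 1.333), (3, 4), (0, 6)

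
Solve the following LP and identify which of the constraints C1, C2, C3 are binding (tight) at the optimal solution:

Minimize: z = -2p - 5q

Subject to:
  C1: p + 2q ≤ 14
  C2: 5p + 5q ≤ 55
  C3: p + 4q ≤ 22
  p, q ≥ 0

At p = 6, q = 4, compute slack b - a·x for each constraint:
  C1: 14 − 14 = 0  (binding)
  C2: 55 − 50 = 5  (slack)
  C3: 22 − 22 = 0  (binding)

Optimal: p = 6, q = 4
Binding: C1, C3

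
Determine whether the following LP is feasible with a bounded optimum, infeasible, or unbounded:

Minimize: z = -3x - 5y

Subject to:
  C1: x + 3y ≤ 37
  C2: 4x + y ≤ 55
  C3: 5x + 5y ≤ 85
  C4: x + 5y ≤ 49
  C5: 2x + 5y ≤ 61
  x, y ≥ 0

Feasible with a bounded optimal solution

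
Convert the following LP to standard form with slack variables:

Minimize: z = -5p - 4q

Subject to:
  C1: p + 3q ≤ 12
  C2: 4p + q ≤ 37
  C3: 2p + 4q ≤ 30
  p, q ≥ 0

min z = -5p - 4q

s.t.
  p + 3q + s1 = 12
  4p + q + s2 = 37
  2p + 4q + s3 = 30
  p, q, s1, s2, s3 ≥ 0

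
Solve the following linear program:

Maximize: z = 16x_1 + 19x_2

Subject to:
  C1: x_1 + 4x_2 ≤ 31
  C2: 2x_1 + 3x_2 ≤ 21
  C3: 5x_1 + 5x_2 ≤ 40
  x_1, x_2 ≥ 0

Evaluate the objective at each vertex of the feasible region:
  z(0, 0) = 0
  z(8, 0) = 128
  z(3, 5) = 143  ←
  z(0, 7) = 133
The maximum is at x_1 = 3, x_2 = 5.

x_1 = 3, x_2 = 5, z = 143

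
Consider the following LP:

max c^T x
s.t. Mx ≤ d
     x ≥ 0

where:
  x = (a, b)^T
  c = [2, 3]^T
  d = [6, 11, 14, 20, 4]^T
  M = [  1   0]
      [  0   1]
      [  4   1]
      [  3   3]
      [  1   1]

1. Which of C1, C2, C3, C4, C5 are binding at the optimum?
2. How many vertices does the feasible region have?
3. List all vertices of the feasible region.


1. C5
2. 4
3. (0, 0), (3.5, 0), (3.333, 0.6667), (0, 4)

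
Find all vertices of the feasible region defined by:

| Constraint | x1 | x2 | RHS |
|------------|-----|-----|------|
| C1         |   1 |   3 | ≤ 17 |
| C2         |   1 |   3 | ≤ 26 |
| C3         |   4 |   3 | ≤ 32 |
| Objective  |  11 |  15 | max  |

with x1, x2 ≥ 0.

(0, 0), (8, 0), (5, 4), (0, 5.667)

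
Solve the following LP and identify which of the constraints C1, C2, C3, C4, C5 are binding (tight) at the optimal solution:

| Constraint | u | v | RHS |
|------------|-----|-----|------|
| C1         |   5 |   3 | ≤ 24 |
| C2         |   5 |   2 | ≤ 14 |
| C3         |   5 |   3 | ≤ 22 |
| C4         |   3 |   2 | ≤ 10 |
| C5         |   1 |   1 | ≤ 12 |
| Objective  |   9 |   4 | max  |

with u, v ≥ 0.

At u = 2, v = 2, compute slack b - a·x for each constraint:
  C1: 24 − 16 = 8  (slack)
  C2: 14 − 14 = 0  (binding)
  C3: 22 − 16 = 6  (slack)
  C4: 10 − 10 = 0  (binding)
  C5: 12 − 4 = 8  (slack)

Optimal: u = 2, v = 2
Binding: C2, C4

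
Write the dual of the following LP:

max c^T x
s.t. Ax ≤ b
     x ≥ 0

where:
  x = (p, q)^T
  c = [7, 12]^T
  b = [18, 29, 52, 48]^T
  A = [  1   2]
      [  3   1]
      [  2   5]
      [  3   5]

Primal max cᵀx s.t. Ax ≤ b, x ≥ 0  →  Dual min bᵀy s.t. Aᵀy ≥ c, y ≥ 0.

Minimize: z = 18y1 + 29y2 + 52y3 + 48y4

Subject to:
  y1 + 3y2 + 2y3 + 3y4 ≥ 7
  2y1 + y2 + 5y3 + 5y4 ≥ 12
  y1, y2, y3, y4 ≥ 0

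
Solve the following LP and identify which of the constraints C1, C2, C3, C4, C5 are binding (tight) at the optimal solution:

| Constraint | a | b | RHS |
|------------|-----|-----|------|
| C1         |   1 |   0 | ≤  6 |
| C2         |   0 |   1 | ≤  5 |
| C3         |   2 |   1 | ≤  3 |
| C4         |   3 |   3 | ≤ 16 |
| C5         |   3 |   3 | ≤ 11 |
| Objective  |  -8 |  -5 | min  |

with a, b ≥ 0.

At a = 0, b = 3, compute slack b - a·x for each constraint:
  C1: 6 − 0 = 6  (slack)
  C2: 5 − 3 = 2  (slack)
  C3: 3 − 3 = 0  (binding)
  C4: 16 − 9 = 7  (slack)
  C5: 11 − 9 = 2  (slack)

Optimal: a = 0, b = 3
Binding: C3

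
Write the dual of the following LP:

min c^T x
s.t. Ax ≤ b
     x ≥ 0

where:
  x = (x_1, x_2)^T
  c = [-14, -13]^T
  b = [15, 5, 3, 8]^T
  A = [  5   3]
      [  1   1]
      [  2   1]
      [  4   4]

Primal min cᵀx s.t. Ax ≤ b, x ≥ 0  →  Dual max −bᵀy s.t. Aᵀy ≥ −c, y ≥ 0.

Maximize: z = -15y1 - 5y2 - 3y3 - 8y4

Subject to:
  5y1 + y2 + 2y3 + 4y4 ≥ 14
  3y1 + y2 + y3 + 4y4 ≥ 13
  y1, y2, y3, y4 ≥ 0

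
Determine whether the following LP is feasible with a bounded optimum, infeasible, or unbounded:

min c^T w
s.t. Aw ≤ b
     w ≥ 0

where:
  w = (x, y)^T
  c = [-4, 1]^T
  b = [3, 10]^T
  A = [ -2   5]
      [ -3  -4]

Unbounded (objective can decrease without bound)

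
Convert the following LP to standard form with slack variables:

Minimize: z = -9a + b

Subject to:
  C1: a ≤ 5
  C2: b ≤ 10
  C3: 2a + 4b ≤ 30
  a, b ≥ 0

min z = -9a + b

s.t.
  a + s1 = 5
  b + s2 = 10
  2a + 4b + s3 = 30
  a, b, s1, s2, s3 ≥ 0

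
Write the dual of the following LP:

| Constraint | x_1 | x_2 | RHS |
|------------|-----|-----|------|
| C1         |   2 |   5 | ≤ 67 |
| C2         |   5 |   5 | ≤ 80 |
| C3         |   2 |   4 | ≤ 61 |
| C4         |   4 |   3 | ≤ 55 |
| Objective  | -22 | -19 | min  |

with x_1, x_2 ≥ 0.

Primal min cᵀx s.t. Ax ≤ b, x ≥ 0  →  Dual max −bᵀy s.t. Aᵀy ≥ −c, y ≥ 0.

Maximize: z = -67y1 - 80y2 - 61y3 - 55y4

Subject to:
  2y1 + 5y2 + 2y3 + 4y4 ≥ 22
  5y1 + 5y2 + 4y3 + 3y4 ≥ 19
  y1, y2, y3, y4 ≥ 0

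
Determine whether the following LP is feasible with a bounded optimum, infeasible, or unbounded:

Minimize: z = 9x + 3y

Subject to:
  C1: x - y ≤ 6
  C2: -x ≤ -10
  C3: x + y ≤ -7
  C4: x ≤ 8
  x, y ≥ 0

Infeasible (no feasible solution exists)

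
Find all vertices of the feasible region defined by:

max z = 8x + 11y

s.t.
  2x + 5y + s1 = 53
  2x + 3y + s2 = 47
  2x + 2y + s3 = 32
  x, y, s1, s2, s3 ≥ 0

(0, 0), (16, 0), (9, 7), (0, 10.6)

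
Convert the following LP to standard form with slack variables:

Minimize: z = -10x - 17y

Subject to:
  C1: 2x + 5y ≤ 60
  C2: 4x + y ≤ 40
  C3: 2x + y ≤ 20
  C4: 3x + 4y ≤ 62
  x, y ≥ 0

min z = -10x - 17y

s.t.
  2x + 5y + s1 = 60
  4x + y + s2 = 40
  2x + y + s3 = 20
  3x + 4y + s4 = 62
  x, y, s1, s2, s3, s4 ≥ 0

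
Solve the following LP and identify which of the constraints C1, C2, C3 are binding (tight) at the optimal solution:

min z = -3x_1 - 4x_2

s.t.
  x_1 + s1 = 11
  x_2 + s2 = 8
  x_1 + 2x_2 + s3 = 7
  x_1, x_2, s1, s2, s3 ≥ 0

At x_1 = 7, x_2 = 0, compute slack b - a·x for each constraint:
  C1: 11 − 7 = 4  (slack)
  C2: 8 − 0 = 8  (slack)
  C3: 7 − 7 = 0  (binding)

Optimal: x_1 = 7, x_2 = 0
Binding: C3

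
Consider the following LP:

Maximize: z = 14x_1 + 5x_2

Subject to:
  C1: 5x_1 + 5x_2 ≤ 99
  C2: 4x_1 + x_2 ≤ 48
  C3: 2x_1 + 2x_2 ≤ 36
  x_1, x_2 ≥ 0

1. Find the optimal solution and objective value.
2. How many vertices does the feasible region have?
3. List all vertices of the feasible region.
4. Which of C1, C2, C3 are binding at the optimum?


1. x_1 = 10, x_2 = 8, z = 180
2. 4
3. (0, 0), (12, 0), (10, 8), (0, 18)
4. C2, C3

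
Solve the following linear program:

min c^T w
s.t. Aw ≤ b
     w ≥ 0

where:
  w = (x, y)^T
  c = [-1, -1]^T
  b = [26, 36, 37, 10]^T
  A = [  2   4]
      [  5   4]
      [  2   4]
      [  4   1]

Evaluate the objective at each vertex of the feasible region:
  z(0, 0) = 0
  z(2.5, 0) = -2.5
  z(1, 6) = -7  ←
  z(0, 6.5) = -6.5
The minimum is at x = 1, y = 6.

x = 1, y = 6, z = -7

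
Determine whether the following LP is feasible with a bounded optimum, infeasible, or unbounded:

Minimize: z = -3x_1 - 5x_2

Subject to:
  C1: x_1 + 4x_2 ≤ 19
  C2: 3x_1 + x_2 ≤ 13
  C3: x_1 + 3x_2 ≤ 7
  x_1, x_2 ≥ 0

Feasible with a bounded optimal solution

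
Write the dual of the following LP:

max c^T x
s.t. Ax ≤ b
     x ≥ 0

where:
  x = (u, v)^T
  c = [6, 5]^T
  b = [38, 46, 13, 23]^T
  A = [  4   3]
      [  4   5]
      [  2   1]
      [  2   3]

Primal max cᵀx s.t. Ax ≤ b, x ≥ 0  →  Dual min bᵀy s.t. Aᵀy ≥ c, y ≥ 0.

Minimize: z = 38y1 + 46y2 + 13y3 + 23y4

Subject to:
  4y1 + 4y2 + 2y3 + 2y4 ≥ 6
  3y1 + 5y2 + y3 + 3y4 ≥ 5
  y1, y2, y3, y4 ≥ 0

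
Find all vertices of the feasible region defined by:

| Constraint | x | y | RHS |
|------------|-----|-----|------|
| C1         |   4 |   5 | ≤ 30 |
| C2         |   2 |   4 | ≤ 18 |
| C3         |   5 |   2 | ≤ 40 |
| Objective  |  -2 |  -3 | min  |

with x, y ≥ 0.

(0, 0), (7.5, 0), (5, 2), (0, 4.5)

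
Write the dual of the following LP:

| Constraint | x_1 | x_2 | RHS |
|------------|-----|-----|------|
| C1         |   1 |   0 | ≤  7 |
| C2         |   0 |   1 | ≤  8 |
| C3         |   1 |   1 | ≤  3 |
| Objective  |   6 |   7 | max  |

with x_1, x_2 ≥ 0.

Primal max cᵀx s.t. Ax ≤ b, x ≥ 0  →  Dual min bᵀy s.t. Aᵀy ≥ c, y ≥ 0.

Minimize: z = 7y1 + 8y2 + 3y3

Subject to:
  y1 + y3 ≥ 6
  y2 + y3 ≥ 7
  y1, y2, y3 ≥ 0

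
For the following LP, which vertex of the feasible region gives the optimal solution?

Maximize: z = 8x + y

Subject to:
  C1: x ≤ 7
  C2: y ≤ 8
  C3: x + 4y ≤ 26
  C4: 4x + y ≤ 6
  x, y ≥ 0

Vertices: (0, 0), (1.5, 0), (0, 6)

Evaluate the objective at each vertex of the feasible region:
  z(0, 0) = 0
  z(1.5, 0) = 12  ←
  z(0, 6) = 6
The maximum is at x = 1.5, y = 0.

(1.5, 0)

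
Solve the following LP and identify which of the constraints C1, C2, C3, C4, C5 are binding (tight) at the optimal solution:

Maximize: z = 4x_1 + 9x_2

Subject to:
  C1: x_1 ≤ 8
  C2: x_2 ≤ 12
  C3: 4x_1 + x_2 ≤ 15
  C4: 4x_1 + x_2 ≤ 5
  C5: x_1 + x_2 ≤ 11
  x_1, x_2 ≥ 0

At x_1 = 0, x_2 = 5, compute slack b - a·x for each constraint:
  C1: 8 − 0 = 8  (slack)
  C2: 12 − 5 = 7  (slack)
  C3: 15 − 5 = 10  (slack)
  C4: 5 − 5 = 0  (binding)
  C5: 11 − 5 = 6  (slack)

Optimal: x_1 = 0, x_2 = 5
Binding: C4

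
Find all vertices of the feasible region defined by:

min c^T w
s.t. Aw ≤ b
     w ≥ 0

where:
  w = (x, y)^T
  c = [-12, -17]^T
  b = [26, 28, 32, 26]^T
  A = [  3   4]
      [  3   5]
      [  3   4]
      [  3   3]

(0, 0), (8.667, 0), (6, 2), (0, 5.6)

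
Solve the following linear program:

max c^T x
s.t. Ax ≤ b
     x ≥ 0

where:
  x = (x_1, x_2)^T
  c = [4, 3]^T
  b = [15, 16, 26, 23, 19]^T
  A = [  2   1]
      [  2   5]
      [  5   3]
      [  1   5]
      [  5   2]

Evaluate the objective at each vertex of the feasible region:
  z(0, 0) = 0
  z(3.8, 0) = 15.2
  z(3, 2) = 18  ←
  z(0, 3.2) = 9.6
The maximum is at x_1 = 3, x_2 = 2.

x_1 = 3, x_2 = 2, z = 18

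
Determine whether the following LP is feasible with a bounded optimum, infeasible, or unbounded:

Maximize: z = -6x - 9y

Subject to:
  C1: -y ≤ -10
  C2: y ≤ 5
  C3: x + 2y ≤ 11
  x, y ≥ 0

Infeasible (no feasible solution exists)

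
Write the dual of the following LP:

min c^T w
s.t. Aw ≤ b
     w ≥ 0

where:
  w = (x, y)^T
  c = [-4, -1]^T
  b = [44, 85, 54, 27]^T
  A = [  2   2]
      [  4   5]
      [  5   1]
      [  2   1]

Primal min cᵀx s.t. Ax ≤ b, x ≥ 0  →  Dual max −bᵀy s.t. Aᵀy ≥ −c, y ≥ 0.

Maximize: z = -44y1 - 85y2 - 54y3 - 27y4

Subject to:
  2y1 + 4y2 + 5y3 + 2y4 ≥ 4
  2y1 + 5y2 + y3 + y4 ≥ 1
  y1, y2, y3, y4 ≥ 0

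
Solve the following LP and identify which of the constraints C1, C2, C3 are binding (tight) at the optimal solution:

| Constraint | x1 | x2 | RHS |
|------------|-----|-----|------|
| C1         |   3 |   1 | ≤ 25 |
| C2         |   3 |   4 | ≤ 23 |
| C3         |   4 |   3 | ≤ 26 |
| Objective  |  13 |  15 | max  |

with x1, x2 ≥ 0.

At x1 = 5, x2 = 2, compute slack b - a·x for each constraint:
  C1: 25 − 17 = 8  (slack)
  C2: 23 − 23 = 0  (binding)
  C3: 26 − 26 = 0  (binding)

Optimal: x1 = 5, x2 = 2
Binding: C2, C3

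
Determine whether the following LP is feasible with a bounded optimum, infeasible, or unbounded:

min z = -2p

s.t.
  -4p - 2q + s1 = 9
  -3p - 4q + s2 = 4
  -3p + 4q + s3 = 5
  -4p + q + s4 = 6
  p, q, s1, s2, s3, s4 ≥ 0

Unbounded (objective can decrease without bound)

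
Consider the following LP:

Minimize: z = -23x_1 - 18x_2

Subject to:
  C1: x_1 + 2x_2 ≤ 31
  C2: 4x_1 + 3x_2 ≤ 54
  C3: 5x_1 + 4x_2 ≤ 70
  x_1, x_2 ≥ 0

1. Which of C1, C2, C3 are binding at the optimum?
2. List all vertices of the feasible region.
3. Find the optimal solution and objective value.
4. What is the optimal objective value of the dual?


1. C2, C3
2. (0, 0), (13.5, 0), (6, 10), (2.667, 14.17), (0, 15.5)
3. x_1 = 6, x_2 = 10, z = -318
4. -318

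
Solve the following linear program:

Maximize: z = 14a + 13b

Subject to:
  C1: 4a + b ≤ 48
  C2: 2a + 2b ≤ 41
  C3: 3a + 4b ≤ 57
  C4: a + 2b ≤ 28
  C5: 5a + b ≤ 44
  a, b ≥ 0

Evaluate the objective at each vertex of the feasible region:
  z(0, 0) = 0
  z(8.8, 0) = 123.2
  z(7, 9) = 215  ←
  z(1, 13.5) = 189.5
  z(0, 14) = 182
The maximum is at a = 7, b = 9.

a = 7, b = 9, z = 215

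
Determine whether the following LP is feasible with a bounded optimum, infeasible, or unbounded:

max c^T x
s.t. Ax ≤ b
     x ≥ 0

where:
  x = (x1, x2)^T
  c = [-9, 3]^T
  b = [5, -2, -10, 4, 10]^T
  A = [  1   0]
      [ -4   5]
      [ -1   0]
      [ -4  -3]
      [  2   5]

Infeasible (no feasible solution exists)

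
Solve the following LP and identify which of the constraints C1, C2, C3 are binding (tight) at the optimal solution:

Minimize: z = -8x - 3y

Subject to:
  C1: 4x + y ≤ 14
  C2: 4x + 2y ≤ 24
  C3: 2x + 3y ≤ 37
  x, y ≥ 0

At x = 1, y = 10, compute slack b - a·x for each constraint:
  C1: 14 − 14 = 0  (binding)
  C2: 24 − 24 = 0  (binding)
  C3: 37 − 32 = 5  (slack)

Optimal: x = 1, y = 10
Binding: C1, C2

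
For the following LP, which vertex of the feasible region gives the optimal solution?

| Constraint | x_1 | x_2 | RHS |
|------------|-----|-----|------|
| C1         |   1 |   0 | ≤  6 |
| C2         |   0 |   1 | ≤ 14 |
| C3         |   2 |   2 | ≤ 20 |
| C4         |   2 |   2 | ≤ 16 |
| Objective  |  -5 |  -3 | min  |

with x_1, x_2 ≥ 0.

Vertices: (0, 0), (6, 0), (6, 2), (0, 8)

Evaluate the objective at each vertex of the feasible region:
  z(0, 0) = 0
  z(6, 0) = -30
  z(6, 2) = -36  ←
  z(0, 8) = -24
The minimum is at x_1 = 6, x_2 = 2.

(6, 2)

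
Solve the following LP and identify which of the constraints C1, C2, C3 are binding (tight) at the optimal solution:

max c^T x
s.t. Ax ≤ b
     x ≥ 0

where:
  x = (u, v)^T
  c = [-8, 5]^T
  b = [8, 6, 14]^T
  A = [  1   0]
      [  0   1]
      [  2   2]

At u = 0, v = 6, compute slack b - a·x for each constraint:
  C1: 8 − 0 = 8  (slack)
  C2: 6 − 6 = 0  (binding)
  C3: 14 − 12 = 2  (slack)

Optimal: u = 0, v = 6
Binding: C2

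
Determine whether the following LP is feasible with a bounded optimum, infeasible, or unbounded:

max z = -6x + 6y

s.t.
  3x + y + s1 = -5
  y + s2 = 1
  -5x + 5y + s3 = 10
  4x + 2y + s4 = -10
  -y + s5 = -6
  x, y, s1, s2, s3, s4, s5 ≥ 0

Infeasible (no feasible solution exists)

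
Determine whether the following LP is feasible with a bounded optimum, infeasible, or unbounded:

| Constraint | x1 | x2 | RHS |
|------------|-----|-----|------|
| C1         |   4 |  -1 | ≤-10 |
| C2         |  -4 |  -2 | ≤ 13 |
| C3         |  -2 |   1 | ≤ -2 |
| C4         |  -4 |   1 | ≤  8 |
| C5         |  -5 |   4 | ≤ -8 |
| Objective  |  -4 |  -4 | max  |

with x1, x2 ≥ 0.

Infeasible (no feasible solution exists)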